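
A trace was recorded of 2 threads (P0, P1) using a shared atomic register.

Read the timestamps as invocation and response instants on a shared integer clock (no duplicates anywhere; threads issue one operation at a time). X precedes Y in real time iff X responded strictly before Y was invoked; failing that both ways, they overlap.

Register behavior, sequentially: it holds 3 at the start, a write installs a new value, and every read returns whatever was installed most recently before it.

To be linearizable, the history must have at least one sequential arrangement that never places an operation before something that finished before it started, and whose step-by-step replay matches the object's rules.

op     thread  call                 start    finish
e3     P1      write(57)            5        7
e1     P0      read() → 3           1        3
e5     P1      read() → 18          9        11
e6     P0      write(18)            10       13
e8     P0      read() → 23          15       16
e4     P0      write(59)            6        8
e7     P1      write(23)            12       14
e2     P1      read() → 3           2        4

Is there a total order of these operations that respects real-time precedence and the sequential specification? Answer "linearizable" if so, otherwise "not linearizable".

linearizable

a witness: e1, e2, e3, e4, e6, e5, e7, e8
step 1: e1 read() → 3 — value 3
step 2: e2 read() → 3 — value 3
step 3: e3 write(57) — value 57
step 4: e4 write(59) — value 59
step 5: e6 write(18) — value 18
step 6: e5 read() → 18 — value 18
step 7: e7 write(23) — value 23
step 8: e8 read() → 23 — value 23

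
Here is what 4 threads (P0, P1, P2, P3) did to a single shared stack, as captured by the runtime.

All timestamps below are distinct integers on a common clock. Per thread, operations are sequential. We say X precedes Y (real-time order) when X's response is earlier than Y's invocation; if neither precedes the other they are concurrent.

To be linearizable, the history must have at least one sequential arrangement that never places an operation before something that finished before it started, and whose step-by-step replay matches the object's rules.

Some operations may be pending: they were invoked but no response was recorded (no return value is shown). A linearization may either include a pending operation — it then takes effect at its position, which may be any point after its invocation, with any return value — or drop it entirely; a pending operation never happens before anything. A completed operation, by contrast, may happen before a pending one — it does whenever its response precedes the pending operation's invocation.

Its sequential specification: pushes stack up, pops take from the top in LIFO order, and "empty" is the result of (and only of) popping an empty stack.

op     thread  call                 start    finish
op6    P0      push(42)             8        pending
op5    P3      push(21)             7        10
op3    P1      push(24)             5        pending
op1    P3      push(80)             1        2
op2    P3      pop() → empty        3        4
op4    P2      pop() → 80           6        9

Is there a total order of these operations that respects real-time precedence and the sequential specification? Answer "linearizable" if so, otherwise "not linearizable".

not linearizable

cut after 3 events: linearizable; cut after 4 events (op2 responds, time 4): not linearizable
the sole real-time-consistent order of 2 completed operations fails the stack replay
one such order, op1, op2, breaks at step 2 where op2 pop() → empty is illegal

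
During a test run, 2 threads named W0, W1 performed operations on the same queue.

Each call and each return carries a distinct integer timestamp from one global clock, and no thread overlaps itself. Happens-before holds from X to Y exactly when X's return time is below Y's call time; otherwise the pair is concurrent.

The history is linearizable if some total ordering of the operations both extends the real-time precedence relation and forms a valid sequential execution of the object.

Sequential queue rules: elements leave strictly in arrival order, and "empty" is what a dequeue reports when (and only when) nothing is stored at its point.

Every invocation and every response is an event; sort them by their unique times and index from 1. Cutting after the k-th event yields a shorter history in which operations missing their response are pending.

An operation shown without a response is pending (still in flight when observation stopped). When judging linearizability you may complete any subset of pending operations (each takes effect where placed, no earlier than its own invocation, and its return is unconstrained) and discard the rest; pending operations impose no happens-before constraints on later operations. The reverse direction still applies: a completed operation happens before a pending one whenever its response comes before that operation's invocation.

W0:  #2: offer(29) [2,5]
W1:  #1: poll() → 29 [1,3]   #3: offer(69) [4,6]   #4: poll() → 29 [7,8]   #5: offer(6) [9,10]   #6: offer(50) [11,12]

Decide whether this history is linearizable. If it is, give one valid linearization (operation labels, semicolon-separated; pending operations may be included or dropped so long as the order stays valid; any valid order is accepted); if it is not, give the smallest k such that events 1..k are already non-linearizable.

events 1..7 are fine; event 8 — the response of #4 at time 8 — makes the prefix non-linearizable
4 completed operations, 3 real-time-consistent orders — every queue replay fails
sample order #1, #2, #3, #4 stalls at step 1 — #1 poll() → 29 has no legal effect
sample order #1, #3, #2, #4 stalls at step 1 — #1 poll() → 29 has no legal effect

not linearizable — minimal violating prefix: 8 events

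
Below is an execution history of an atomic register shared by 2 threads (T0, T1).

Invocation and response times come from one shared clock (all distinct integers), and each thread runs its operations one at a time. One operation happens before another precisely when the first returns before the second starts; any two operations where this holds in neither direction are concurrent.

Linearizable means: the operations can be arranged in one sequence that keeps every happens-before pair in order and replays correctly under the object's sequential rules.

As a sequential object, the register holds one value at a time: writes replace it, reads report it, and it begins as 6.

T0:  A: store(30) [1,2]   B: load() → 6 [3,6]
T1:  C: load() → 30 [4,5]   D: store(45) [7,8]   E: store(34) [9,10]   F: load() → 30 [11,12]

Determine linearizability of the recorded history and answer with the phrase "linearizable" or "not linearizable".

events 1..5 are fine; event 6 — the response of B at time 6 — makes the prefix non-linearizable
3 completed operations, 2 real-time-consistent orders — every atomic register replay fails
sample order A, B, C stalls at step 2 — B load() → 6 has no legal effect
sample order A, C, B stalls at step 3 — B load() → 6 has no legal effect

not linearizable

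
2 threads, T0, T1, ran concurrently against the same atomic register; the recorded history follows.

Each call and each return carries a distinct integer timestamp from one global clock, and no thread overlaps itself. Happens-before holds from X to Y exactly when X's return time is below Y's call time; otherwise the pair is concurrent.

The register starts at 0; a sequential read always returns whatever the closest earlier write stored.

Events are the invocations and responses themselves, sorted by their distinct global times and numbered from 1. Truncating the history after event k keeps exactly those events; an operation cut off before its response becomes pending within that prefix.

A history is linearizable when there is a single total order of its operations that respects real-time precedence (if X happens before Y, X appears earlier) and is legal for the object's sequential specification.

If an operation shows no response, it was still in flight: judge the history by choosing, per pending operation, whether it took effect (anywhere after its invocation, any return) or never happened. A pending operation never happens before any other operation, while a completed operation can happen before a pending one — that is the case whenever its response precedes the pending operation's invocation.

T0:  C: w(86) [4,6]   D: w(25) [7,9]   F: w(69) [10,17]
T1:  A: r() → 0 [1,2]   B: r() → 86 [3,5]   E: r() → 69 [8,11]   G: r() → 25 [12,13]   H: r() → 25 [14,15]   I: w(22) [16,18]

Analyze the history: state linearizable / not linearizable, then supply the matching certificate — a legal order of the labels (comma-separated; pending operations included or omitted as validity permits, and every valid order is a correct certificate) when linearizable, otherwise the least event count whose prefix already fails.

events 1..12 are fine; event 13 — the response of G at time 13 — makes the prefix non-linearizable
the 6 completed operations admit 4 real-time orders; each fails the atomic register replay
every completion of the 1 pending operation (F) was checked; none linearizes
take A, B, C, D, E, G (pending dropped): step 2 already fails, because B r() → 86 cannot occur there
take A, B, C, E, D, G (pending dropped): step 2 already fails, because B r() → 86 cannot occur there

not linearizable — minimal violating prefix: 13 events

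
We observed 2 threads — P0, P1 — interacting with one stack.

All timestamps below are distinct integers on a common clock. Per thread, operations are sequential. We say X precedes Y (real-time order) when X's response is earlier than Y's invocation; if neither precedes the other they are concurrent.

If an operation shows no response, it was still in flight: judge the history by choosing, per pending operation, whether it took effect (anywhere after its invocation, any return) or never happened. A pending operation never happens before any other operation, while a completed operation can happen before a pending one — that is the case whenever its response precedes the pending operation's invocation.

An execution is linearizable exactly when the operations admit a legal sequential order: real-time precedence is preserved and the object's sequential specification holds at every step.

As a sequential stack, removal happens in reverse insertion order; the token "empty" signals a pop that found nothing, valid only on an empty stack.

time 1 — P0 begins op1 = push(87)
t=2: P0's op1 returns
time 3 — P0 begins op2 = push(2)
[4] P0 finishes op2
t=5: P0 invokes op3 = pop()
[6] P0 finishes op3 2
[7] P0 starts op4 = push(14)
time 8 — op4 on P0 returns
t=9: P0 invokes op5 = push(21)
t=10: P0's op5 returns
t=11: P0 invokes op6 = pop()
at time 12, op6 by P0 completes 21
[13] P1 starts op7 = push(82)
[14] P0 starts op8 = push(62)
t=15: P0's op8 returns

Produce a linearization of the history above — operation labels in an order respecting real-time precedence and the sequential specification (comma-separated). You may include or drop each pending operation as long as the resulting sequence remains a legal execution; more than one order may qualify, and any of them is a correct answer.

op1, op2, op3, op4, op5, op6, op7, op8

1. op1 push(87), leaving stack <87>
2. op2 push(2), leaving stack <87,2>
3. op3 pop() → 2, leaving stack <87>
4. op4 push(14), leaving stack <87,14>
5. op5 push(21), leaving stack <87,14,21>
6. op6 pop() → 21, leaving stack <87,14>
7. op7 push(82) (pending, included), leaving stack <87,14,82>
8. op8 push(62), leaving stack <87,14,82,62>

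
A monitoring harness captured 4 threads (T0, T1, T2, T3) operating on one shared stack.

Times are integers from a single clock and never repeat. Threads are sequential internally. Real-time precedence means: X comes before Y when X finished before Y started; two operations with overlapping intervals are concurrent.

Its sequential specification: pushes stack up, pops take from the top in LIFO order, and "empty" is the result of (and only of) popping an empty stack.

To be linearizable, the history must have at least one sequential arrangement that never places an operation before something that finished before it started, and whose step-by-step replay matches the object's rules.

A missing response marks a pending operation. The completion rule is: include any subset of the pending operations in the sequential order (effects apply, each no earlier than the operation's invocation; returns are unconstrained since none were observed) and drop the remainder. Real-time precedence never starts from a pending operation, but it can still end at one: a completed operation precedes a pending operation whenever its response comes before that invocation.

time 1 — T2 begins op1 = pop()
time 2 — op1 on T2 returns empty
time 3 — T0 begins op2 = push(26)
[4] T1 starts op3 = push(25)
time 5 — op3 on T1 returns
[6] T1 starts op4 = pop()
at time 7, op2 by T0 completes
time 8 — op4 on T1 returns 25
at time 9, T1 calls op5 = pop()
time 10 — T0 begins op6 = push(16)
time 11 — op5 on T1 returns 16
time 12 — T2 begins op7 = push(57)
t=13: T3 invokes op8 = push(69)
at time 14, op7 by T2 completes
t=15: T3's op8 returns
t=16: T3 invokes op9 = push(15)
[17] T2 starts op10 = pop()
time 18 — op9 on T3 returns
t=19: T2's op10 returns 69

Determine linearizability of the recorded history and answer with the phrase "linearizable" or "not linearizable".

witness order: op1, op2, op3, op4, op6, op5, op7, op8, op10, op9
after step 1 (op1 pop() → empty): stack <>
after step 2 (op2 push(26)): stack <26>
after step 3 (op3 push(25)): stack <26,25>
after step 4 (op4 pop() → 25): stack <26>
after step 5 (op6 push(16) (pending, included)): stack <26,16>
after step 6 (op5 pop() → 16): stack <26>
after step 7 (op7 push(57)): stack <26,57>
after step 8 (op8 push(69)): stack <26,57,69>
after step 9 (op10 pop() → 69): stack <26,57>
after step 10 (op9 push(15)): stack <26,57,15>

linearizable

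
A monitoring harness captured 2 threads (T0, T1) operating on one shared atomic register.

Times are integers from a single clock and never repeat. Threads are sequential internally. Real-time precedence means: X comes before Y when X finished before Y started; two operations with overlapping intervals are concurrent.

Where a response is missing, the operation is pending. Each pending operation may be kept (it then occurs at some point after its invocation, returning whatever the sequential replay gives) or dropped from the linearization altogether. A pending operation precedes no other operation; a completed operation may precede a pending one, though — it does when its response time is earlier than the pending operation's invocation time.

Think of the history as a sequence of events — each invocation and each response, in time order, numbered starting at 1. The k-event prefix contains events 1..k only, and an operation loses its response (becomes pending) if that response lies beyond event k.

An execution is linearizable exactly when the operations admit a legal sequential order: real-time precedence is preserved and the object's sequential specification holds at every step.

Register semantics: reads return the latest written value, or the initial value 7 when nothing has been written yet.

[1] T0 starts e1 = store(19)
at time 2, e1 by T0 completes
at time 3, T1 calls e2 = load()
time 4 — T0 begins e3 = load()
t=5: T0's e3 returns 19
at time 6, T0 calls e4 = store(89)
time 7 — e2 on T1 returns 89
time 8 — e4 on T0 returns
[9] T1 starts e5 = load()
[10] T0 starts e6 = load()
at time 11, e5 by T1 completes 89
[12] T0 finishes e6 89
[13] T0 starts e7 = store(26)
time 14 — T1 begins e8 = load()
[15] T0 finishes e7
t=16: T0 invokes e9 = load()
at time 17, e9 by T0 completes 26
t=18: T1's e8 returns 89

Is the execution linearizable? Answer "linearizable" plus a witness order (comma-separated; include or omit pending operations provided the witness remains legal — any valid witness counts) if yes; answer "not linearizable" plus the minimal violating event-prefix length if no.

linearizable — witness: e1, e3, e4, e2, e5, e6, e8, e7, e9

step 1: e1 store(19) — value 19
step 2: e3 load() → 19 — value 19
step 3: e4 store(89) — value 89
step 4: e2 load() → 89 — value 89
step 5: e5 load() → 89 — value 89
step 6: e6 load() → 89 — value 89
step 7: e8 load() → 89 — value 89
step 8: e7 store(26) — value 26
step 9: e9 load() → 26 — value 26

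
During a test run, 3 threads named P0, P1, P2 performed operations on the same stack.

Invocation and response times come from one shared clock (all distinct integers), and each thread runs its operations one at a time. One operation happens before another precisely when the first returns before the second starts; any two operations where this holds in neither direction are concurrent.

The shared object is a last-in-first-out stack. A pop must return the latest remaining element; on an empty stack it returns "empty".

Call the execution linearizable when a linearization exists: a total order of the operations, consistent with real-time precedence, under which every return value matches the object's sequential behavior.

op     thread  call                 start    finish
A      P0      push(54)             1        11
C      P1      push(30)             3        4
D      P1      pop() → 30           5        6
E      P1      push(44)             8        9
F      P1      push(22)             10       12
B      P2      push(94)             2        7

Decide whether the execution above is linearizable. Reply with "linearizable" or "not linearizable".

witness order: A, B, C, D, E, F
1. A push(54), leaving stack <54>
2. B push(94), leaving stack <54,94>
3. C push(30), leaving stack <54,94,30>
4. D pop() → 30, leaving stack <54,94>
5. E push(44), leaving stack <54,94,44>
6. F push(22), leaving stack <54,94,44,22>

linearizable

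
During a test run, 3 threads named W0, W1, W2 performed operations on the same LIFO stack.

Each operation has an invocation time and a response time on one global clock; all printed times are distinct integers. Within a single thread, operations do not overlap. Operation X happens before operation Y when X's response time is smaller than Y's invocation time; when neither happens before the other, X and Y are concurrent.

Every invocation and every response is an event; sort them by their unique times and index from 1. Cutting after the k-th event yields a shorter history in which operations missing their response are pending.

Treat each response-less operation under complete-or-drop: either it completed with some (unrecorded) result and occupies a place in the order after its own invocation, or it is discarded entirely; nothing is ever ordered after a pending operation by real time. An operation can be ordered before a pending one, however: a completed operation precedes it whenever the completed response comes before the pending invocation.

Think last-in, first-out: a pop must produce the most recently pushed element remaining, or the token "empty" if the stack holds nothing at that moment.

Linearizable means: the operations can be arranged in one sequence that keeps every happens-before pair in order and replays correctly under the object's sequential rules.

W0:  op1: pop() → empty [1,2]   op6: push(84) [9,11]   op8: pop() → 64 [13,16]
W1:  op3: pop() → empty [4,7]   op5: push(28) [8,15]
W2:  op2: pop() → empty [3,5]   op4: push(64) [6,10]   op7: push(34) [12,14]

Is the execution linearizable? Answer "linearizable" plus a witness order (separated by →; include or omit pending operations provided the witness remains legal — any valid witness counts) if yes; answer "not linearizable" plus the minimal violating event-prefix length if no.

after step 1 (op1 pop() → empty): stack <>
after step 2 (op2 pop() → empty): stack <>
after step 3 (op3 pop() → empty): stack <>
after step 4 (op5 push(28)): stack <28>
after step 5 (op6 push(84)): stack <28,84>
after step 6 (op4 push(64)): stack <28,84,64>
after step 7 (op8 pop() → 64): stack <28,84>
after step 8 (op7 push(34)): stack <28,84,34>

linearizable — witness: op1 → op2 → op3 → op5 → op6 → op4 → op8 → op7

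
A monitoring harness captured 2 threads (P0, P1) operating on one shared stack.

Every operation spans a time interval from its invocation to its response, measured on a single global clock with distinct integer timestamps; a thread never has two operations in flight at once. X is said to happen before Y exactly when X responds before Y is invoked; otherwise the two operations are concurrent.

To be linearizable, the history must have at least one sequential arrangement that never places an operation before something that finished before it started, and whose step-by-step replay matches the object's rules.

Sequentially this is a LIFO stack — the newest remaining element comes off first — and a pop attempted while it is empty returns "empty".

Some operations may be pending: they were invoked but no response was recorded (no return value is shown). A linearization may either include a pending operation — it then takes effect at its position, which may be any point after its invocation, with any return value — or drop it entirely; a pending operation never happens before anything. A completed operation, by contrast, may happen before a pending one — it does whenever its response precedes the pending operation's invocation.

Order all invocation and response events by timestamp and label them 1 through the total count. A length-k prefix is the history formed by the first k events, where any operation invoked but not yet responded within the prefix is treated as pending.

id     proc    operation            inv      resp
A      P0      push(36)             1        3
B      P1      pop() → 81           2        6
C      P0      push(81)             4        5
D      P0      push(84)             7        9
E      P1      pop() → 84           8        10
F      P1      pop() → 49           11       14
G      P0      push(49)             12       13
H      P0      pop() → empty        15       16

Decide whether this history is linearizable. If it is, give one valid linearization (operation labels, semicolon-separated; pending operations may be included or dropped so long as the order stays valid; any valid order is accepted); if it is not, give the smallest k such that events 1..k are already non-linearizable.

not linearizable — minimal violating prefix: 16 events

through event 15 a valid linearization exists; event 16 (H responding at time 16) ends that
8 completed operations, 12 real-time-consistent orders — every stack replay fails
sample order A, B, C, D, E, F, G, H stalls at step 2 — B pop() → 81 has no legal effect
sample order A, B, C, D, E, G, F, H stalls at step 2 — B pop() → 81 has no legal effect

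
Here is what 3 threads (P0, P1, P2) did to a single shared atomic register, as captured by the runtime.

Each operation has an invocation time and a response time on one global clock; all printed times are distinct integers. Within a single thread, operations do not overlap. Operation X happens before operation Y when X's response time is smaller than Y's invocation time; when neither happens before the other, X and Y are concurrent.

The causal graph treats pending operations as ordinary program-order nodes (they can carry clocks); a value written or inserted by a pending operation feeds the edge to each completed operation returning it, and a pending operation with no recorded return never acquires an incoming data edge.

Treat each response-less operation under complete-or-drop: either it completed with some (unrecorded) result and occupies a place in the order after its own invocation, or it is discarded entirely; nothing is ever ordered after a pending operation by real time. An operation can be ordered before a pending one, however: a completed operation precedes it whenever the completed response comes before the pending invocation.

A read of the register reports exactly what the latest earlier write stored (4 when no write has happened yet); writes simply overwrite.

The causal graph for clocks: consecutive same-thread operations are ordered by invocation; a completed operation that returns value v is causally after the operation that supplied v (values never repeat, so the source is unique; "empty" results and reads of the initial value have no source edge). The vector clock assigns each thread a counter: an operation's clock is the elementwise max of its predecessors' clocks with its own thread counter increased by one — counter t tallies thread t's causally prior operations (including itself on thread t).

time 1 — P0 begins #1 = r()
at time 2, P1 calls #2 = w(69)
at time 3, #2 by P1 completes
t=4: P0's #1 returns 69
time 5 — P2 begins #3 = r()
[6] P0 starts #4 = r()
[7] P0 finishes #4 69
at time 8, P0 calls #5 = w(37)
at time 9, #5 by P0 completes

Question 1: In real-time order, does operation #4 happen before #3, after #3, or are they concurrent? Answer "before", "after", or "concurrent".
concurrent

#4 spans [6,7], #3 spans [5,…)
the intervals overlap in both directions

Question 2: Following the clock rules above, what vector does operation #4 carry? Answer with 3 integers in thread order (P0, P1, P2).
(2, 1, 0)

#3 (invocation 5): nothing precedes it; P2's component alone gives (0, 0, 1)
#2 (invocation 2): nothing precedes it; P1's component alone gives (0, 1, 0)
merge at #1 (invoked 1): VC(#2)=(0, 1, 0), own-thread bump on P0 → (1, 1, 0)
merge at #4 (invoked 6): VC(#1)=(1, 1, 0), VC(#2)=(0, 1, 0), own-thread bump on P0 → (2, 1, 0)
merge at #5 (invoked 8): VC(#4)=(2, 1, 0), own-thread bump on P0 → (3, 1, 0)
target: VC(#4) = (2, 1, 0)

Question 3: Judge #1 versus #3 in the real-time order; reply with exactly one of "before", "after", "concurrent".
before

#1 spans [1,4], #3 spans [5,…)
resp(#1)=4 < inv(#3)=5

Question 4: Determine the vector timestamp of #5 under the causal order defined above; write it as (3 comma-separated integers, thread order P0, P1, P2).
(3, 1, 0)

invoked at 5, #3 has no predecessors; its own P2 bump gives (0, 0, 1)
invoked at 2, #2 has no predecessors; its own P1 bump gives (0, 1, 0)
#1 (invocation 1): componentwise max over VC(#2)=(0, 1, 0), +1 at P0, giving (1, 1, 0)
#4 (invocation 6): componentwise max over VC(#1)=(1, 1, 0), VC(#2)=(0, 1, 0), +1 at P0, giving (2, 1, 0)
#5 (invocation 8): componentwise max over VC(#4)=(2, 1, 0), +1 at P0, giving (3, 1, 0)
target: VC(#5) = (3, 1, 0)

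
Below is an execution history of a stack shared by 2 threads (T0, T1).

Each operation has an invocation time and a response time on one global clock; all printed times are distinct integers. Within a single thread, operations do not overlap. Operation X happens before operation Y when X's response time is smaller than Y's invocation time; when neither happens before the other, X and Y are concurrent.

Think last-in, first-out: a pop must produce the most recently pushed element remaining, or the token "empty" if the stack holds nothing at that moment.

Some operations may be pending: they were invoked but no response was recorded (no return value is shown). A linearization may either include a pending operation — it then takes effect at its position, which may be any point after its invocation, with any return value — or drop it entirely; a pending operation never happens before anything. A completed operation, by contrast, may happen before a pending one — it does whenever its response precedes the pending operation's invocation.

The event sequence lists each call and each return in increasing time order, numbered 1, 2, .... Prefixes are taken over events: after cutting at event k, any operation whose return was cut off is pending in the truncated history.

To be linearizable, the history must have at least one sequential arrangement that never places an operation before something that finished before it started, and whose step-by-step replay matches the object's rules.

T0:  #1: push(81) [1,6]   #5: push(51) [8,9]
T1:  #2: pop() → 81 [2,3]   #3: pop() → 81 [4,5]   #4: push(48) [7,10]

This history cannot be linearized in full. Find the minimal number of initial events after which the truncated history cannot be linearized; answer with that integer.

5

events 1..4 are linearizable; a witness order is #1, #2:
step 1: #1 push(81) (pending, included) — stack <81>
step 2: #2 pop() → 81 — stack <>
event 5 — #3's response, time 5 — after it, nothing linearizes
no completion choice of the 1 pending operation (#1) rescues it — every subset was tried
e.g. #2, #3 (pending dropped): illegal at step 1, since #2 pop() → 81 cannot apply there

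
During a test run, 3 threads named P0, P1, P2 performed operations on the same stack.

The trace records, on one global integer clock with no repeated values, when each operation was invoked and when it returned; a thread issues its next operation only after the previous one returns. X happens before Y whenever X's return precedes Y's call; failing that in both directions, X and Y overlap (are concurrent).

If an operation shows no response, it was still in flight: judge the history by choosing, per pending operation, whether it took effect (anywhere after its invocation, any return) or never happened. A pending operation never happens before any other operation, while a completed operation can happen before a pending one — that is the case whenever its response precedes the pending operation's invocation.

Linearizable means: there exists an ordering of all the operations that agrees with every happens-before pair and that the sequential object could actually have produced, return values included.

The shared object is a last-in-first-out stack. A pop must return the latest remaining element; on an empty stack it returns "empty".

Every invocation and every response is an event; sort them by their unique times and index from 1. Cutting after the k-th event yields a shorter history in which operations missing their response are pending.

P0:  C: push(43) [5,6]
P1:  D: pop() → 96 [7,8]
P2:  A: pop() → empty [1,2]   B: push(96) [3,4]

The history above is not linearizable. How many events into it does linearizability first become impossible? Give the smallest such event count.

8

a valid linearization of events 1..7 exists, for instance A, B, C:
step 1: A pop() → empty — stack <>
step 2: B push(96) — stack <96>
step 3: C push(43) — stack <96,43>
adding event 8 (D responds at 8) leaves no legal real-time order
one such order, A, B, C, D, breaks at step 4 where D pop() → 96 is illegal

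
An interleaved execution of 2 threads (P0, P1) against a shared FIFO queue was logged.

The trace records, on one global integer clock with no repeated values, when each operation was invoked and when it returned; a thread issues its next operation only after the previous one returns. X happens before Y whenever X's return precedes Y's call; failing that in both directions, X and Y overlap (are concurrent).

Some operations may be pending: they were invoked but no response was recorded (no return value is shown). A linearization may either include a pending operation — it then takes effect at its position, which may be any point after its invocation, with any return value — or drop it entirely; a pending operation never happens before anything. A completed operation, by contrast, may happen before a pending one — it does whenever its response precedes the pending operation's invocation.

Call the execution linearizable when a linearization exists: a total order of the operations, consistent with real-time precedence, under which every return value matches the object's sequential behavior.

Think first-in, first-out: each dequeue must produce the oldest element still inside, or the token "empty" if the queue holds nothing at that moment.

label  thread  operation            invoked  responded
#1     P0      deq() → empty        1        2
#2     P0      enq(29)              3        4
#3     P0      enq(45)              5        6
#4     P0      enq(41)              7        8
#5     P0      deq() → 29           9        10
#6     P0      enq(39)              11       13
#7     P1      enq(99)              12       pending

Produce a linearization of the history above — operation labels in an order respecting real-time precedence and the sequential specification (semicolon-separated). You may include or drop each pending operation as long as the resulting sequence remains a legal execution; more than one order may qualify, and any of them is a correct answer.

#1; #2; #3; #4; #5; #6

after step 1 (#1 deq() → empty): queue <>
after step 2 (#2 enq(29)): queue <29>
after step 3 (#3 enq(45)): queue <29,45>
after step 4 (#4 enq(41)): queue <29,45,41>
after step 5 (#5 deq() → 29): queue <45,41>
after step 6 (#6 enq(39)): queue <45,41,39>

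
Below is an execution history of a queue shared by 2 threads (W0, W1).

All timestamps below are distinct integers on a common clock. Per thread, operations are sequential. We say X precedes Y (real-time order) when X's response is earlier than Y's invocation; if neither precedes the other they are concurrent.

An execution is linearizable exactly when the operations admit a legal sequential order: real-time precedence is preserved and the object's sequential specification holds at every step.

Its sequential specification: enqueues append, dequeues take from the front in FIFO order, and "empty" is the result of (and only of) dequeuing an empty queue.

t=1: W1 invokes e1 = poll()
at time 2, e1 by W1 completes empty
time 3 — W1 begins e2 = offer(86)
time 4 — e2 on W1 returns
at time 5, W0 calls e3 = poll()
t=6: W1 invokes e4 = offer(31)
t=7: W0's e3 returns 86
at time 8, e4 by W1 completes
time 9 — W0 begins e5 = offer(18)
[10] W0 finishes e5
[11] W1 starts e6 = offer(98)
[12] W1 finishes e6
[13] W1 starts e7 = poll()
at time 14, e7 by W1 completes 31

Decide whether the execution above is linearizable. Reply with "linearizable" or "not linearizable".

one valid linearization: e1, e2, e3, e4, e5, e6, e7
1. e1 poll() → empty, leaving queue <>
2. e2 offer(86), leaving queue <86>
3. e3 poll() → 86, leaving queue <>
4. e4 offer(31), leaving queue <31>
5. e5 offer(18), leaving queue <31,18>
6. e6 offer(98), leaving queue <31,18,98>
7. e7 poll() → 31, leaving queue <18,98>

linearizable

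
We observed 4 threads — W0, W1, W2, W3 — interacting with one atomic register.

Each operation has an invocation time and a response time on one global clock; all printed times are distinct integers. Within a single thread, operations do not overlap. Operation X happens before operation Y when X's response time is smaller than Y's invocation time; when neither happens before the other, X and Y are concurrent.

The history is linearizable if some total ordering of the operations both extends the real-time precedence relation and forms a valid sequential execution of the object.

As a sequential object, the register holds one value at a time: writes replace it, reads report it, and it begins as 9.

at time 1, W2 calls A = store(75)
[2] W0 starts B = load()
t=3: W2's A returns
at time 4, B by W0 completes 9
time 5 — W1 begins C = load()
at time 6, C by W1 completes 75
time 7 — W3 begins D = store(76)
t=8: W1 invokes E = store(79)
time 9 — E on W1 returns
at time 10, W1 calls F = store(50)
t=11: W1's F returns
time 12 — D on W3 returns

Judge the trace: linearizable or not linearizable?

linearizable

a witness: B, A, C, D, E, F
after step 1 (B load() → 9): value 9
after step 2 (A store(75)): value 75
after step 3 (C load() → 75): value 75
after step 4 (D store(76)): value 76
after step 5 (E store(79)): value 79
after step 6 (F store(50)): value 50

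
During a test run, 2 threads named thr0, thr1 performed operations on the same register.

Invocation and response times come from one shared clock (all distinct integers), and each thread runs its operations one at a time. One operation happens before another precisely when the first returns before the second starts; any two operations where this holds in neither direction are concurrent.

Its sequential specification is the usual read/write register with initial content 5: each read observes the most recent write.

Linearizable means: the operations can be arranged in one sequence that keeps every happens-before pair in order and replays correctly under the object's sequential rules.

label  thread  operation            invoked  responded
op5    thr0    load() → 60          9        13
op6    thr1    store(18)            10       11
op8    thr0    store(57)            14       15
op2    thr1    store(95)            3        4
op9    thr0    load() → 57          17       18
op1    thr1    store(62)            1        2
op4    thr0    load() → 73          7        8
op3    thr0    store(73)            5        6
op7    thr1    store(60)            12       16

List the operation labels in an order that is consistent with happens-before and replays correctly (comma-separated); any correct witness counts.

op1, op2, op3, op4, op6, op7, op5, op8, op9

step 1: op1 store(62) — value 62
step 2: op2 store(95) — value 95
step 3: op3 store(73) — value 73
step 4: op4 load() → 73 — value 73
step 5: op6 store(18) — value 18
step 6: op7 store(60) — value 60
step 7: op5 load() → 60 — value 60
step 8: op8 store(57) — value 57
step 9: op9 load() → 57 — value 57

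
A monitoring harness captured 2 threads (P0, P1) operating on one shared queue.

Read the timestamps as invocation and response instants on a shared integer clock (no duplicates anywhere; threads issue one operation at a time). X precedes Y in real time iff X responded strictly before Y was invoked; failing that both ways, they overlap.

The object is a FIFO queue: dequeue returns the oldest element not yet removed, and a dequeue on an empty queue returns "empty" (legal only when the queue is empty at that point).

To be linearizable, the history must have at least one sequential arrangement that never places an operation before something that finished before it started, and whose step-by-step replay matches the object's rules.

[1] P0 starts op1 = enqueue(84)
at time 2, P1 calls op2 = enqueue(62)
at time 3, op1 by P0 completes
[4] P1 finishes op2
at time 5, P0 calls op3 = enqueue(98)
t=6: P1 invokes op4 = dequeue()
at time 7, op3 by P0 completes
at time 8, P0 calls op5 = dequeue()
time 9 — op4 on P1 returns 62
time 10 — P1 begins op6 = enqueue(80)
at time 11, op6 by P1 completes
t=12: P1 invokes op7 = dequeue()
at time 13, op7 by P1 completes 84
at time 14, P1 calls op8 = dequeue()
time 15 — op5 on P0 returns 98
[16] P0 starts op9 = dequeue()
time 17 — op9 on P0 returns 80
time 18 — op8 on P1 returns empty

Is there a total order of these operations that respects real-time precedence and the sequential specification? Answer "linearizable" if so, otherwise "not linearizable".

a witness: op2, op1, op3, op4, op6, op7, op5, op9, op8
step 1: op2 enqueue(62) — queue <62>
step 2: op1 enqueue(84) — queue <62,84>
step 3: op3 enqueue(98) — queue <62,84,98>
step 4: op4 dequeue() → 62 — queue <84,98>
step 5: op6 enqueue(80) — queue <84,98,80>
step 6: op7 dequeue() → 84 — queue <98,80>
step 7: op5 dequeue() → 98 — queue <80>
step 8: op9 dequeue() → 80 — queue <>
step 9: op8 dequeue() → empty — queue <>

linearizable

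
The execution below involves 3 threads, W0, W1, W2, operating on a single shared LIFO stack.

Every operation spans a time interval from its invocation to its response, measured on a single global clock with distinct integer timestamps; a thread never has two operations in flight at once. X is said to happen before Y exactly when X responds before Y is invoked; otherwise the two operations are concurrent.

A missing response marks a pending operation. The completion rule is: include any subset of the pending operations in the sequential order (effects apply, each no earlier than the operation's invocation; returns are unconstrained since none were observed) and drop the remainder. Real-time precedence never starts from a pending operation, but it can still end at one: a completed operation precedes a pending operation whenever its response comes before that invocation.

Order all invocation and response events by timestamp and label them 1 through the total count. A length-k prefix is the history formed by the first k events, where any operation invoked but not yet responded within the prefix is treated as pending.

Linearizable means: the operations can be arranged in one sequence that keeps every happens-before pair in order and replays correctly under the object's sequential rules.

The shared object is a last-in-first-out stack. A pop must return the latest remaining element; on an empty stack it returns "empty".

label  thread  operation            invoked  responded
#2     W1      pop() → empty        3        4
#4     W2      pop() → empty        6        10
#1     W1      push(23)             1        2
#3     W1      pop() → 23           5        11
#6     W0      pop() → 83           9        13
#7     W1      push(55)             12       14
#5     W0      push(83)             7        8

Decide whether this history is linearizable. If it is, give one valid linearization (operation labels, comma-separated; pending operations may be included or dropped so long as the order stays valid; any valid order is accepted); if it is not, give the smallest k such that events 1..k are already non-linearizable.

not linearizable — minimal violating prefix: 4 events

already the first 4 events (up to #2's response at time 4) admit no linearization; the first 3 still do
a single order respects real time; the 2 completed LIFO stack operations fail replay along it
sample order #1, #2 stalls at step 2 — #2 pop() → empty has no legal effect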